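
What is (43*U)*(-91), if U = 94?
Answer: -367822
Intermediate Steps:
(43*U)*(-91) = (43*94)*(-91) = 4042*(-91) = -367822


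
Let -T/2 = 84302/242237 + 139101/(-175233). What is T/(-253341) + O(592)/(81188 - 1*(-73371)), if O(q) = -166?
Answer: -596993268773252768/554032064833920363933 ≈ -0.0010775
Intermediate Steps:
T = 12615277714/14149305407 (T = -2*(84302/242237 + 139101/(-175233)) = -2*(84302*(1/242237) + 139101*(-1/175233)) = -2*(84302/242237 - 46367/58411) = -2*(-6307638857/14149305407) = 12615277714/14149305407 ≈ 0.89158)
T/(-253341) + O(592)/(81188 - 1*(-73371)) = (12615277714/14149305407)/(-253341) - 166/(81188 - 1*(-73371)) = (12615277714/14149305407)*(-1/253341) - 166/(81188 + 73371) = -12615277714/3584599181114787 - 166/154559 = -596993268773252768/554032064833920363933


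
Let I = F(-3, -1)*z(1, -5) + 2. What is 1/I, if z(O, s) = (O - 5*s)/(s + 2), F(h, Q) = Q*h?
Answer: -1/24 ≈ -0.041667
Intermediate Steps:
z(O, s) = (O - 5*s)/(2 + s)
I = -24 (I = (-1*(-3))*((1 - 5*(-5))/(2 - 5)) + 2 = 3*((1 + 25)/(-3)) + 2 = 3*(-⅓*26) + 2 = 3*(-26/3) + 2 = -26 + 2 = -24)
1/I = 1/(-24) = -1/24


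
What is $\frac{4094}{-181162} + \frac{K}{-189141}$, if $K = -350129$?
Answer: $\frac{31327863322}{17132580921} \approx 1.8286$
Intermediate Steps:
$\frac{4094}{-181162} + \frac{K}{-189141} = \frac{4094}{-181162} - \frac{350129}{-189141} = 4094 \left(- \frac{1}{181162}\right) - - \frac{350129}{189141} = - \frac{2047}{90581} + \frac{350129}{189141} = \frac{31327863322}{17132580921}$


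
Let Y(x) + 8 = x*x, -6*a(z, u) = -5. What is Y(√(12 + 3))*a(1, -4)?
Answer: 35/6 ≈ 5.8333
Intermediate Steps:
a(z, u) = ⅚ (a(z, u) = -⅙*(-5) = ⅚)
Y(x) = -8 + x² (Y(x) = -8 + x*x = -8 + x²)
Y(√(12 + 3))*a(1, -4) = (-8 + (√(12 + 3))²)*(⅚) = (-8 + (√15)²)*(⅚) = (-8 + 15)*(⅚) = 7*(⅚) = 35/6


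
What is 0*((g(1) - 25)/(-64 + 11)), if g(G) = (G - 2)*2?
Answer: 0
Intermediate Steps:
g(G) = -4 + 2*G (g(G) = (-2 + G)*2 = -4 + 2*G)
0*((g(1) - 25)/(-64 + 11)) = 0*(((-4 + 2*1) - 25)/(-64 + 11)) = 0*(((-4 + 2) - 25)/(-53)) = 0*((-2 - 25)*(-1/53)) = 0*(-27*(-1/53)) = 0*(27/53) = 0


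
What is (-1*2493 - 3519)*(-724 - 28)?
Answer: 4521024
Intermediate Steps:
(-1*2493 - 3519)*(-724 - 28) = (-2493 - 3519)*(-752) = -6012*(-752) = 4521024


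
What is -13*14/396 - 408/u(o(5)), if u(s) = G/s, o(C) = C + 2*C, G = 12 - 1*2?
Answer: -121267/198 ≈ -612.46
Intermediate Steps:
G = 10 (G = 12 - 2 = 10)
o(C) = 3*C
u(s) = 10/s
-13*14/396 - 408/u(o(5)) = -13*14/396 - 408/(10/((3*5))) = -182*1/396 - 408/(10/15) = -91/198 - 408/(10*(1/15)) = -91/198 - 408/2/3 = -91/198 - 408*3/2 = -91/198 - 612 = -121267/198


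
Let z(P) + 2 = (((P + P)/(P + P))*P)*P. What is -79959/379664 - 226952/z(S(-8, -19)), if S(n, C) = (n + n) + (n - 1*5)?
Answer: -86232589729/318538096 ≈ -270.71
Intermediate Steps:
S(n, C) = -5 + 3*n (S(n, C) = 2*n + (n - 5) = 2*n + (-5 + n) = -5 + 3*n)
z(P) = -2 + P**2 (z(P) = -2 + (((P + P)/(P + P))*P)*P = -2 + (((2*P)/((2*P)))*P)*P = -2 + (((2*P)*(1/(2*P)))*P)*P = -2 + (1*P)*P = -2 + P*P = -2 + P**2)
-79959/379664 - 226952/z(S(-8, -19)) = -79959/379664 - 226952/(-2 + (-5 + 3*(-8))**2) = -79959*1/379664 - 226952/(-2 + (-5 - 24)**2) = -79959/379664 - 226952/(-2 + (-29)**2) = -79959/379664 - 226952/(-2 + 841) = -79959/379664 - 226952/839 = -86232589729/318538096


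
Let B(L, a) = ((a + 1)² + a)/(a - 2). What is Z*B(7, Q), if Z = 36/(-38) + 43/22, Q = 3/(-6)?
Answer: 421/4180 ≈ 0.10072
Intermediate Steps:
Q = -½ (Q = 3*(-⅙) = -½ ≈ -0.50000)
B(L, a) = (a + (1 + a)²)/(-2 + a) (B(L, a) = ((1 + a)² + a)/(-2 + a) = (a + (1 + a)²)/(-2 + a))
Z = 421/418 (Z = 36*(-1/38) + 43*(1/22) = -18/19 + 43/22 = 421/418 ≈ 1.0072)
Z*B(7, Q) = 421*((-½ + (1 - ½)²)/(-2 - ½))/418 = 421*((-½ + (½)²)/(-5/2))/418 = 421*(-2*(-½ + ¼)/5)/418 = 421*(-⅖*(-¼))/418 = (421/418)*(⅒) = 421/4180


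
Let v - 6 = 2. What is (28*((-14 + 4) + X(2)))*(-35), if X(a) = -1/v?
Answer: 19845/2 ≈ 9922.5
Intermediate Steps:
v = 8 (v = 6 + 2 = 8)
X(a) = -⅛ (X(a) = -1/8 = -1*⅛ = -⅛)
(28*((-14 + 4) + X(2)))*(-35) = (28*((-14 + 4) - ⅛))*(-35) = (28*(-10 - ⅛))*(-35) = (28*(-81/8))*(-35) = -567/2*(-35) = 19845/2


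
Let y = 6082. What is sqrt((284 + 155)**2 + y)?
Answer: 11*sqrt(1643) ≈ 445.87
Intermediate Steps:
sqrt((284 + 155)**2 + y) = sqrt((284 + 155)**2 + 6082) = sqrt(439**2 + 6082) = sqrt(192721 + 6082) = sqrt(198803) = 11*sqrt(1643)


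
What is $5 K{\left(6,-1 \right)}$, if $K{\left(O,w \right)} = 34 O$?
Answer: $1020$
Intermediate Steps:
$5 K{\left(6,-1 \right)} = 5 \cdot 34 \cdot 6 = 5 \cdot 204 = 1020$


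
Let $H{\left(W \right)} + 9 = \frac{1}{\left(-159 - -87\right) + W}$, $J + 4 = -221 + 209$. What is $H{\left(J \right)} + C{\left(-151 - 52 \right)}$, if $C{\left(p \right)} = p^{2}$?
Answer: $\frac{3625599}{88} \approx 41200.0$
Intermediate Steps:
$J = -16$ ($J = -4 + \left(-221 + 209\right) = -4 - 12 = -16$)
$H{\left(W \right)} = -9 + \frac{1}{-72 + W}$ ($H{\left(W \right)} = -9 + \frac{1}{\left(-159 - -87\right) + W} = -9 + \frac{1}{\left(-159 + 87\right) + W} = -9 + \frac{1}{-72 + W}$)
$H{\left(J \right)} + C{\left(-151 - 52 \right)} = \frac{649 - -144}{-72 - 16} + \left(-151 - 52\right)^{2} = \frac{649 + 144}{-88} + \left(-203\right)^{2} = \left(- \frac{1}{88}\right) 793 + 41209 = - \frac{793}{88} + 41209 = \frac{3625599}{88}$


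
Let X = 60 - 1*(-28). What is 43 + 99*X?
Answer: 8755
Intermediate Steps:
X = 88 (X = 60 + 28 = 88)
43 + 99*X = 43 + 99*88 = 43 + 8712 = 8755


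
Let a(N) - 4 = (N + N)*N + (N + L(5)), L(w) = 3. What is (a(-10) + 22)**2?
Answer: 47961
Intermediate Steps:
a(N) = 7 + N + 2*N**2 (a(N) = 4 + ((N + N)*N + (N + 3)) = 4 + ((2*N)*N + (3 + N)) = 4 + (2*N**2 + (3 + N)) = 4 + (3 + N + 2*N**2) = 7 + N + 2*N**2)
(a(-10) + 22)**2 = ((7 - 10 + 2*(-10)**2) + 22)**2 = ((7 - 10 + 2*100) + 22)**2 = ((7 - 10 + 200) + 22)**2 = (197 + 22)**2 = 219**2 = 47961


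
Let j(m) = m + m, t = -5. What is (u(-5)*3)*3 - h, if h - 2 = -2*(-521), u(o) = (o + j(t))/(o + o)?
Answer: -2061/2 ≈ -1030.5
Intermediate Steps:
j(m) = 2*m
u(o) = (-10 + o)/(2*o) (u(o) = (o + 2*(-5))/(o + o) = (o - 10)/((2*o)) = (-10 + o)*(1/(2*o)) = (-10 + o)/(2*o))
h = 1044 (h = 2 - 2*(-521) = 2 + 1042 = 1044)
(u(-5)*3)*3 - h = (((½)*(-10 - 5)/(-5))*3)*3 - 1*1044 = (((½)*(-⅕)*(-15))*3)*3 - 1044 = ((3/2)*3)*3 - 1044 = (9/2)*3 - 1044 = 27/2 - 1044 = -2061/2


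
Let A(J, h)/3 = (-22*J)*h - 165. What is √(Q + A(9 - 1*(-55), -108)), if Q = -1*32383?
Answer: √423314 ≈ 650.63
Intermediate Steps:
A(J, h) = -495 - 66*J*h (A(J, h) = 3*((-22*J)*h - 165) = 3*(-22*J*h - 165) = 3*(-165 - 22*J*h) = -495 - 66*J*h)
Q = -32383
√(Q + A(9 - 1*(-55), -108)) = √(-32383 + (-495 - 66*(9 - 1*(-55))*(-108))) = √(-32383 + (-495 - 66*(9 + 55)*(-108))) = √(-32383 + (-495 - 66*64*(-108))) = √(-32383 + (-495 + 456192)) = √(-32383 + 455697) = √423314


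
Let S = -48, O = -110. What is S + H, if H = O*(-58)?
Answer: 6332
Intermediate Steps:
H = 6380 (H = -110*(-58) = 6380)
S + H = -48 + 6380 = 6332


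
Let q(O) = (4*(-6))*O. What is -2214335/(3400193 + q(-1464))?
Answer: -2214335/3435329 ≈ -0.64458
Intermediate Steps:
q(O) = -24*O
-2214335/(3400193 + q(-1464)) = -2214335/(3400193 - 24*(-1464)) = -2214335/(3400193 + 35136) = -2214335/3435329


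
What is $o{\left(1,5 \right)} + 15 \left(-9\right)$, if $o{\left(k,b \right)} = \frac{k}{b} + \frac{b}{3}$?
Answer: $- \frac{1997}{15} \approx -133.13$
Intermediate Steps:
$o{\left(k,b \right)} = \frac{b}{3} + \frac{k}{b}$ ($o{\left(k,b \right)} = \frac{k}{b} + b \frac{1}{3} = \frac{k}{b} + \frac{b}{3} = \frac{b}{3} + \frac{k}{b}$)
$o{\left(1,5 \right)} + 15 \left(-9\right) = \left(\frac{1}{3} \cdot 5 + 1 \cdot \frac{1}{5}\right) + 15 \left(-9\right) = \left(\frac{5}{3} + 1 \cdot \frac{1}{5}\right) - 135 = \left(\frac{5}{3} + \frac{1}{5}\right) - 135 = \frac{28}{15} - 135 = - \frac{1997}{15}$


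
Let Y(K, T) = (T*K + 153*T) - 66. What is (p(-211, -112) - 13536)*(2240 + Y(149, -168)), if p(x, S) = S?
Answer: 662774176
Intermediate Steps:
Y(K, T) = -66 + 153*T + K*T (Y(K, T) = (K*T + 153*T) - 66 = (153*T + K*T) - 66 = -66 + 153*T + K*T)
(p(-211, -112) - 13536)*(2240 + Y(149, -168)) = (-112 - 13536)*(2240 + (-66 + 153*(-168) + 149*(-168))) = -13648*(2240 + (-66 - 25704 - 25032)) = -13648*(2240 - 50802) = -13648*(-48562) = 662774176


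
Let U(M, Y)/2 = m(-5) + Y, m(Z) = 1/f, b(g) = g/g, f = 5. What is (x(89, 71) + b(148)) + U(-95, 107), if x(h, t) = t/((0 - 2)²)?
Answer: 4663/20 ≈ 233.15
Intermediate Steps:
x(h, t) = t/4 (x(h, t) = t/((-2)²) = t/4)
b(g) = 1
m(Z) = ⅕ (m(Z) = 1/5 = ⅕)
U(M, Y) = ⅖ + 2*Y (U(M, Y) = 2*(⅕ + Y) = ⅖ + 2*Y)
(x(89, 71) + b(148)) + U(-95, 107) = ((¼)*71 + 1) + (⅖ + 2*107) = (71/4 + 1) + (⅖ + 214) = 75/4 + 1072/5 = 4663/20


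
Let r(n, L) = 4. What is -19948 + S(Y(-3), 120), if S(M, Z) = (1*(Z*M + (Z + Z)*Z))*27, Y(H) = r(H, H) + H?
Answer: 760892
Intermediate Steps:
Y(H) = 4 + H
S(M, Z) = 54*Z² + 27*M*Z (S(M, Z) = (1*(M*Z + (2*Z)*Z))*27 = (1*(M*Z + 2*Z²))*27 = (1*(2*Z² + M*Z))*27 = (2*Z² + M*Z)*27 = 54*Z² + 27*M*Z)
-19948 + S(Y(-3), 120) = -19948 + 27*120*((4 - 3) + 2*120) = -19948 + 27*120*(1 + 240) = -19948 + 27*120*241 = -19948 + 780840 = 760892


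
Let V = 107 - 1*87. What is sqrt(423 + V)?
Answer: sqrt(443) ≈ 21.048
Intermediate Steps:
V = 20 (V = 107 - 87 = 20)
sqrt(423 + V) = sqrt(423 + 20) = sqrt(443)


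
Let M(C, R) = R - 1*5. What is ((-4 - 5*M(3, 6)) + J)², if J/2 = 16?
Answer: 529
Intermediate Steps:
M(C, R) = -5 + R (M(C, R) = R - 5 = -5 + R)
J = 32 (J = 2*16 = 32)
((-4 - 5*M(3, 6)) + J)² = ((-4 - 5*(-5 + 6)) + 32)² = ((-4 - 5*1) + 32)² = ((-4 - 5) + 32)² = (-9 + 32)² = 23² = 529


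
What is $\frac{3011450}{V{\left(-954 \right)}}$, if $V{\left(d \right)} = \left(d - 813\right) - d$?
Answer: $- \frac{3011450}{813} \approx -3704.1$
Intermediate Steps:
$V{\left(d \right)} = -813$ ($V{\left(d \right)} = \left(-813 + d\right) - d = -813$)
$\frac{3011450}{V{\left(-954 \right)}} = \frac{3011450}{-813} = 3011450 \left(- \frac{1}{813}\right) = - \frac{3011450}{813}$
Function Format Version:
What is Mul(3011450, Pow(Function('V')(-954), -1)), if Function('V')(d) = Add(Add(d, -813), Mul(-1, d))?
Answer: Rational(-3011450, 813) ≈ -3704.1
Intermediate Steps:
Function('V')(d) = -813 (Function('V')(d) = Add(Add(-813, d), Mul(-1, d)) = -813)
Mul(3011450, Pow(Function('V')(-954), -1)) = Mul(3011450, Pow(-813, -1)) = Mul(3011450, Rational(-1, 813)) = Rational(-3011450, 813)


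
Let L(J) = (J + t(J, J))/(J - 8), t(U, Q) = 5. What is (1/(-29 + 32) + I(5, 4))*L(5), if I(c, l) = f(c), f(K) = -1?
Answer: 20/9 ≈ 2.2222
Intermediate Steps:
L(J) = (5 + J)/(-8 + J) (L(J) = (J + 5)/(J - 8) = (5 + J)/(-8 + J))
I(c, l) = -1
(1/(-29 + 32) + I(5, 4))*L(5) = (1/(-29 + 32) - 1)*((5 + 5)/(-8 + 5)) = (1/3 - 1)*(10/(-3)) = (⅓ - 1)*(-⅓*10) = -⅔*(-10/3) = 20/9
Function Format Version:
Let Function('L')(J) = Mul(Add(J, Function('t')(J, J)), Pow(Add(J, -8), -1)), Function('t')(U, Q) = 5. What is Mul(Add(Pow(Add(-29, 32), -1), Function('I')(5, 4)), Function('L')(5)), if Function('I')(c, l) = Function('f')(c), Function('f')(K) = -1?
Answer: Rational(20, 9) ≈ 2.2222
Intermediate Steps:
Function('L')(J) = Mul(Pow(Add(-8, J), -1), Add(5, J)) (Function('L')(J) = Mul(Add(J, 5), Pow(Add(J, -8), -1)) = Mul(Add(5, J), Pow(Add(-8, J), -1)) = Mul(Pow(Add(-8, J), -1), Add(5, J)))
Function('I')(c, l) = -1
Mul(Add(Pow(Add(-29, 32), -1), Function('I')(5, 4)), Function('L')(5)) = Mul(Add(Pow(Add(-29, 32), -1), -1), Mul(Pow(Add(-8, 5), -1), Add(5, 5))) = Mul(Add(Pow(3, -1), -1), Mul(Pow(-3, -1), 10)) = Mul(Add(Rational(1, 3), -1), Mul(Rational(-1, 3), 10)) = Mul(Rational(-2, 3), Rational(-10, 3)) = Rational(20, 9)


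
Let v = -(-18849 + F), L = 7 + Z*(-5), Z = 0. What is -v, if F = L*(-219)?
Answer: -20382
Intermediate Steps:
L = 7 (L = 7 + 0*(-5) = 7 + 0 = 7)
F = -1533 (F = 7*(-219) = -1533)
v = 20382 (v = -(-18849 - 1533) = -1*(-20382) = 20382)
-v = -1*20382 = -20382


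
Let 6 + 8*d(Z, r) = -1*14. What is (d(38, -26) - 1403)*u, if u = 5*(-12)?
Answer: 84330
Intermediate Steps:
d(Z, r) = -5/2 (d(Z, r) = -¾ + (-1*14)/8 = -¾ + (⅛)*(-14) = -¾ - 7/4 = -5/2)
u = -60
(d(38, -26) - 1403)*u = (-5/2 - 1403)*(-60) = -2811/2*(-60) = 84330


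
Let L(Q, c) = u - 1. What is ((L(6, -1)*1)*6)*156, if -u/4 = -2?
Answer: 6552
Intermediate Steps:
u = 8 (u = -4*(-2) = 8)
L(Q, c) = 7 (L(Q, c) = 8 - 1 = 7)
((L(6, -1)*1)*6)*156 = ((7*1)*6)*156 = (7*6)*156 = 42*156 = 6552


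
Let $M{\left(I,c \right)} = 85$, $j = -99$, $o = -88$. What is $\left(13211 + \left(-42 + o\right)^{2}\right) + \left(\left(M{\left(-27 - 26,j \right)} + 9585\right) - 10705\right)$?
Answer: $29076$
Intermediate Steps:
$\left(13211 + \left(-42 + o\right)^{2}\right) + \left(\left(M{\left(-27 - 26,j \right)} + 9585\right) - 10705\right) = \left(13211 + \left(-42 - 88\right)^{2}\right) + \left(\left(85 + 9585\right) - 10705\right) = \left(13211 + \left(-130\right)^{2}\right) + \left(9670 - 10705\right) = \left(13211 + 16900\right) - 1035 = 30111 - 1035 = 29076$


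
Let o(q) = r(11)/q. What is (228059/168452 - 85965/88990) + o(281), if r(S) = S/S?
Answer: 14988390201/38294024708 ≈ 0.39140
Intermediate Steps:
r(S) = 1
o(q) = 1/q
(228059/168452 - 85965/88990) + o(281) = (228059/168452 - 85965/88990) + 1/281 = (228059*(1/168452) - 85965*1/88990) + 1/281 = (228059/168452 - 1563/1618) + 1/281 = 52854493/136277668 + 1/281 = 14988390201/38294024708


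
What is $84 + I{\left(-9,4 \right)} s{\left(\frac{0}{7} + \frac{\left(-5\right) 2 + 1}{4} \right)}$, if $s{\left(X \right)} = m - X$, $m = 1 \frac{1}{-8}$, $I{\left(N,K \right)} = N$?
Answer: $\frac{519}{8} \approx 64.875$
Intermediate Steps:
$m = - \frac{1}{8}$ ($m = 1 \left(- \frac{1}{8}\right) = - \frac{1}{8} \approx -0.125$)
$s{\left(X \right)} = - \frac{1}{8} - X$
$84 + I{\left(-9,4 \right)} s{\left(\frac{0}{7} + \frac{\left(-5\right) 2 + 1}{4} \right)} = 84 - 9 \left(- \frac{1}{8} - \left(\frac{0}{7} + \frac{\left(-5\right) 2 + 1}{4}\right)\right) = 84 - 9 \left(- \frac{1}{8} - \left(0 \cdot \frac{1}{7} + \left(-10 + 1\right) \frac{1}{4}\right)\right) = 84 - 9 \left(- \frac{1}{8} - \left(0 - \frac{9}{4}\right)\right) = 84 - 9 \left(- \frac{1}{8} - - \frac{9}{4}\right) = 84 - 9 \left(- \frac{1}{8} + \frac{9}{4}\right) = 84 - \frac{153}{8} = \frac{519}{8}$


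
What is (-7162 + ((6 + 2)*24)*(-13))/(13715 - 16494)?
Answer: 9658/2779 ≈ 3.4753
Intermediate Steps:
(-7162 + ((6 + 2)*24)*(-13))/(13715 - 16494) = (-7162 + (8*24)*(-13))/(-2779) = (-7162 + 192*(-13))*(-1/2779) = (-7162 - 2496)*(-1/2779) = -9658*(-1/2779) = 9658/2779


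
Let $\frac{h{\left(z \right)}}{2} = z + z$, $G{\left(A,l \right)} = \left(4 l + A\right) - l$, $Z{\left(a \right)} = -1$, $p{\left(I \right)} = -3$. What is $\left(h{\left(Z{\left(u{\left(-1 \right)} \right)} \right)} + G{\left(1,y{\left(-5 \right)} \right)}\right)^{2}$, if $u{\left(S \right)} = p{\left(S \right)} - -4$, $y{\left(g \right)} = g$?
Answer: $324$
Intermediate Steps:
$u{\left(S \right)} = 1$ ($u{\left(S \right)} = -3 - -4 = -3 + 4 = 1$)
$G{\left(A,l \right)} = A + 3 l$ ($G{\left(A,l \right)} = \left(A + 4 l\right) - l = A + 3 l$)
$h{\left(z \right)} = 4 z$ ($h{\left(z \right)} = 2 \left(z + z\right) = 2 \cdot 2 z = 4 z$)
$\left(h{\left(Z{\left(u{\left(-1 \right)} \right)} \right)} + G{\left(1,y{\left(-5 \right)} \right)}\right)^{2} = \left(4 \left(-1\right) + \left(1 + 3 \left(-5\right)\right)\right)^{2} = \left(-4 + \left(1 - 15\right)\right)^{2} = \left(-4 - 14\right)^{2} = \left(-18\right)^{2} = 324$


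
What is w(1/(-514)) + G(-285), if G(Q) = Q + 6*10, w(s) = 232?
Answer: 7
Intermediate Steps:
G(Q) = 60 + Q (G(Q) = Q + 60 = 60 + Q)
w(1/(-514)) + G(-285) = 232 + (60 - 285) = 232 - 225 = 7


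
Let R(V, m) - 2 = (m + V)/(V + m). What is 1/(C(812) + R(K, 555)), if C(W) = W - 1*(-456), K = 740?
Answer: 1/1271 ≈ 0.00078678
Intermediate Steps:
C(W) = 456 + W (C(W) = W + 456 = 456 + W)
R(V, m) = 3 (R(V, m) = 2 + (m + V)/(V + m) = 2 + (V + m)/(V + m) = 2 + 1 = 3)
1/(C(812) + R(K, 555)) = 1/((456 + 812) + 3) = 1/(1268 + 3) = 1/1271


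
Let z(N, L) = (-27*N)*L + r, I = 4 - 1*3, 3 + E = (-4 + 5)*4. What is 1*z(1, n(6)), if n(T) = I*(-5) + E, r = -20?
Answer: 88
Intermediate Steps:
E = 1 (E = -3 + (-4 + 5)*4 = -3 + 1*4 = -3 + 4 = 1)
I = 1 (I = 4 - 3 = 1)
n(T) = -4 (n(T) = 1*(-5) + 1 = -5 + 1 = -4)
z(N, L) = -20 - 27*L*N (z(N, L) = (-27*N)*L - 20 = -27*L*N - 20 = -20 - 27*L*N)
1*z(1, n(6)) = 1*(-20 - 27*(-4)*1) = 1*(-20 + 108) = 1*88 = 88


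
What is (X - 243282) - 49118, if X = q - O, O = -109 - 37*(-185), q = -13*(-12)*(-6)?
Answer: -300072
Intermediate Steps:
q = -936 (q = 156*(-6) = -936)
O = 6736 (O = -109 + 6845 = 6736)
X = -7672 (X = -936 - 1*6736 = -936 - 6736 = -7672)
(X - 243282) - 49118 = (-7672 - 243282) - 49118 = -250954 - 49118 = -300072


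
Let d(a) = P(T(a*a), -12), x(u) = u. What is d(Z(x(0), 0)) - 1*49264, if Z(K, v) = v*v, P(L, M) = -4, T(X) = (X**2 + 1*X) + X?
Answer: -49268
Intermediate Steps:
T(X) = X**2 + 2*X (T(X) = (X**2 + X) + X = (X + X**2) + X = X**2 + 2*X)
Z(K, v) = v**2
d(a) = -4
d(Z(x(0), 0)) - 1*49264 = -4 - 1*49264 = -4 - 49264 = -49268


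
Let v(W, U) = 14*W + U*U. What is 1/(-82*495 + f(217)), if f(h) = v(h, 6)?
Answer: -1/37516 ≈ -2.6655e-5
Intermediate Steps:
v(W, U) = U² + 14*W (v(W, U) = 14*W + U² = U² + 14*W)
f(h) = 36 + 14*h (f(h) = 6² + 14*h = 36 + 14*h)
1/(-82*495 + f(217)) = 1/(-82*495 + (36 + 14*217)) = 1/(-40590 + (36 + 3038)) = 1/(-40590 + 3074) = 1/(-37516) = -1/37516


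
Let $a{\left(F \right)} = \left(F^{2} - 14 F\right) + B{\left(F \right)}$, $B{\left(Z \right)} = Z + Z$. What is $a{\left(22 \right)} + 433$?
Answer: $653$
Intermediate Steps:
$B{\left(Z \right)} = 2 Z$
$a{\left(F \right)} = F^{2} - 12 F$ ($a{\left(F \right)} = \left(F^{2} - 14 F\right) + 2 F = F^{2} - 12 F$)
$a{\left(22 \right)} + 433 = 22 \left(-12 + 22\right) + 433 = 22 \cdot 10 + 433 = 220 + 433 = 653$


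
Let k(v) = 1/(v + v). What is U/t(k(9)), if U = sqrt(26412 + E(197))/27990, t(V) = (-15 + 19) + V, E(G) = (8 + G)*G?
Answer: sqrt(66797)/113515 ≈ 0.0022768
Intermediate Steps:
k(v) = 1/(2*v)
E(G) = G*(8 + G)
t(V) = 4 + V
U = sqrt(66797)/27990 (U = sqrt(26412 + 197*(8 + 197))/27990 = sqrt(26412 + 197*205)*(1/27990) = sqrt(26412 + 40385)*(1/27990) = sqrt(66797)*(1/27990) = sqrt(66797)/27990 ≈ 0.0092337)
U/t(k(9)) = (sqrt(66797)/27990)/(4 + (1/2)/9) = (sqrt(66797)/27990)/(4 + (1/2)*(1/9)) = (sqrt(66797)/27990)/(4 + 1/18) = (sqrt(66797)/27990)/(73/18) = (sqrt(66797)/27990)*(18/73) = sqrt(66797)/113515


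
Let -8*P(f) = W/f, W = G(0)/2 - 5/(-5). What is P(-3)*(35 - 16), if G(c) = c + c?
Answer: 19/24 ≈ 0.79167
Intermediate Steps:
G(c) = 2*c
W = 1 (W = (2*0)/2 - 5/(-5) = 0*(½) - 5*(-⅕) = 0 + 1 = 1)
P(f) = -1/(8*f)
P(-3)*(35 - 16) = (-⅛/(-3))*(35 - 16) = -⅛*(-⅓)*19 = (1/24)*19 = 19/24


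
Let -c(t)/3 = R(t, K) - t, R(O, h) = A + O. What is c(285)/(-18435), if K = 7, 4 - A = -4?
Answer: 8/6145 ≈ 0.0013019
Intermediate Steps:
A = 8 (A = 4 - 1*(-4) = 4 + 4 = 8)
R(O, h) = 8 + O
c(t) = -24 (c(t) = -3*((8 + t) - t) = -3*8 = -24)
c(285)/(-18435) = -24/(-18435) = -24*(-1/18435) = 8/6145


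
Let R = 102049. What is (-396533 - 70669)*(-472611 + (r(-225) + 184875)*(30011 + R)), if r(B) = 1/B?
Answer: -57031626830820754/5 ≈ -1.1406e+16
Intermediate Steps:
(-396533 - 70669)*(-472611 + (r(-225) + 184875)*(30011 + R)) = (-396533 - 70669)*(-472611 + (1/(-225) + 184875)*(30011 + 102049)) = -467202*(-472611 + (-1/225 + 184875)*132060) = -467202*(-472611 + (41596874/225)*132060) = -467202*(-472611 + 366218878696/15) = -467202*366211789531/15 = -57031626830820754/5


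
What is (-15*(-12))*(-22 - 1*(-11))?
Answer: -1980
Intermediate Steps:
(-15*(-12))*(-22 - 1*(-11)) = 180*(-22 + 11) = 180*(-11) = -1980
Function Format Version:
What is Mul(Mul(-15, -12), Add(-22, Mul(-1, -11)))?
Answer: -1980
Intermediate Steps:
Mul(Mul(-15, -12), Add(-22, Mul(-1, -11))) = Mul(180, Add(-22, 11)) = Mul(180, -11) = -1980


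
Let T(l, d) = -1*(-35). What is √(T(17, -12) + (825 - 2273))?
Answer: 3*I*√157 ≈ 37.59*I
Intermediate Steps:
T(l, d) = 35
√(T(17, -12) + (825 - 2273)) = √(35 + (825 - 2273)) = √(35 - 1448) = √(-1413) = 3*I*√157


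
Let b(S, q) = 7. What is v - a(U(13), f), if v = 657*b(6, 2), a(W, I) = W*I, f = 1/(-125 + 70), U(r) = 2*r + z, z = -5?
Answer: 252966/55 ≈ 4599.4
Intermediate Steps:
U(r) = -5 + 2*r (U(r) = 2*r - 5 = -5 + 2*r)
f = -1/55 (f = 1/(-55) = -1/55 ≈ -0.018182)
a(W, I) = I*W
v = 4599 (v = 657*7 = 4599)
v - a(U(13), f) = 4599 - (-1)*(-5 + 2*13)/55 = 4599 - (-1)*(-5 + 26)/55 = 4599 - (-1)*21/55 = 4599 - 1*(-21/55) = 4599 + 21/55 = 252966/55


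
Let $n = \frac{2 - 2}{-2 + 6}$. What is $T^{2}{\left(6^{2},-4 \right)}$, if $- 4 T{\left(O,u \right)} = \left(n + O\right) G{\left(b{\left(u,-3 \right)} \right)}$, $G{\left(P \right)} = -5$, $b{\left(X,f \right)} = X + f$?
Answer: $2025$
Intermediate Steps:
$n = 0$ ($n = \frac{0}{4} = 0 \cdot \frac{1}{4} = 0$)
$T{\left(O,u \right)} = \frac{5 O}{4}$ ($T{\left(O,u \right)} = - \frac{\left(0 + O\right) \left(-5\right)}{4} = - \frac{O \left(-5\right)}{4} = - \frac{\left(-5\right) O}{4} = \frac{5 O}{4}$)
$T^{2}{\left(6^{2},-4 \right)} = \left(\frac{5 \cdot 6^{2}}{4}\right)^{2} = \left(\frac{5}{4} \cdot 36\right)^{2} = 45^{2} = 2025$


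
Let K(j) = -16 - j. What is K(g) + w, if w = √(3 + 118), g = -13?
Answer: 8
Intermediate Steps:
w = 11 (w = √121 = 11)
K(g) + w = (-16 - 1*(-13)) + 11 = (-16 + 13) + 11 = -3 + 11 = 8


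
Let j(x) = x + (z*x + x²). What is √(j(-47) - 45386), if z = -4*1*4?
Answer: 2*I*√10618 ≈ 206.09*I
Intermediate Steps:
z = -16 (z = -4*4 = -16)
j(x) = x² - 15*x (j(x) = x + (-16*x + x²) = x + (x² - 16*x) = x² - 15*x)
√(j(-47) - 45386) = √(-47*(-15 - 47) - 45386) = √(-47*(-62) - 45386) = √(2914 - 45386) = √(-42472) = 2*I*√10618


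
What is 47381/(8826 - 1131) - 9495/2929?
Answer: 65714924/22538655 ≈ 2.9157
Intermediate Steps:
47381/(8826 - 1131) - 9495/2929 = 47381/7695 - 9495*1/2929 = 47381*(1/7695) - 9495/2929 = 47381/7695 - 9495/2929 = 65714924/22538655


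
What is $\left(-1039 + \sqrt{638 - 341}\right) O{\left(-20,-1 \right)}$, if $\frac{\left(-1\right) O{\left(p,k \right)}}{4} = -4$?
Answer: $-16624 + 48 \sqrt{33} \approx -16348.0$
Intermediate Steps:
$O{\left(p,k \right)} = 16$ ($O{\left(p,k \right)} = \left(-4\right) \left(-4\right) = 16$)
$\left(-1039 + \sqrt{638 - 341}\right) O{\left(-20,-1 \right)} = \left(-1039 + \sqrt{638 - 341}\right) 16 = \left(-1039 + \sqrt{297}\right) 16 = \left(-1039 + 3 \sqrt{33}\right) 16 = -16624 + 48 \sqrt{33}$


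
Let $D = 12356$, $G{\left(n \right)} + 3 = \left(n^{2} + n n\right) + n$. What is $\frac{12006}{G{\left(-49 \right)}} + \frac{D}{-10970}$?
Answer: $\frac{3650741}{2605375} \approx 1.4012$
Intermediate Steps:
$G{\left(n \right)} = -3 + n + 2 n^{2}$ ($G{\left(n \right)} = -3 + \left(\left(n^{2} + n n\right) + n\right) = -3 + \left(\left(n^{2} + n^{2}\right) + n\right) = -3 + \left(2 n^{2} + n\right) = -3 + \left(n + 2 n^{2}\right) = -3 + n + 2 n^{2}$)
$\frac{12006}{G{\left(-49 \right)}} + \frac{D}{-10970} = \frac{12006}{-3 - 49 + 2 \left(-49\right)^{2}} + \frac{12356}{-10970} = \frac{12006}{-3 - 49 + 2 \cdot 2401} + 12356 \left(- \frac{1}{10970}\right) = \frac{12006}{-3 - 49 + 4802} - \frac{6178}{5485} = \frac{12006}{4750} - \frac{6178}{5485} = 12006 \cdot \frac{1}{4750} - \frac{6178}{5485} = \frac{6003}{2375} - \frac{6178}{5485} = \frac{3650741}{2605375}$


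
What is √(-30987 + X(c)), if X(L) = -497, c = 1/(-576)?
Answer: 2*I*√7871 ≈ 177.44*I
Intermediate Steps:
c = -1/576 ≈ -0.0017361
√(-30987 + X(c)) = √(-30987 - 497) = √(-31484) = 2*I*√7871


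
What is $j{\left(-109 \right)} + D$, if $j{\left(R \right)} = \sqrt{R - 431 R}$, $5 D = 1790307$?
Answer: $\frac{1790307}{5} + \sqrt{46870} \approx 3.5828 \cdot 10^{5}$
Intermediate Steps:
$D = \frac{1790307}{5}$ ($D = \frac{1}{5} \cdot 1790307 = \frac{1790307}{5} \approx 3.5806 \cdot 10^{5}$)
$j{\left(R \right)} = \sqrt{430} \sqrt{- R}$ ($j{\left(R \right)} = \sqrt{- 430 R} = \sqrt{430} \sqrt{- R}$)
$j{\left(-109 \right)} + D = \sqrt{430} \sqrt{\left(-1\right) \left(-109\right)} + \frac{1790307}{5} = \sqrt{430} \sqrt{109} + \frac{1790307}{5} = \sqrt{46870} + \frac{1790307}{5} = \frac{1790307}{5} + \sqrt{46870}$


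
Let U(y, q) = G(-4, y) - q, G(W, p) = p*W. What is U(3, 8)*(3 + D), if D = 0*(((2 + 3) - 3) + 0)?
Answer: -60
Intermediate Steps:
G(W, p) = W*p
U(y, q) = -q - 4*y (U(y, q) = -4*y - q = -q - 4*y)
D = 0 (D = 0*((5 - 3) + 0) = 0*(2 + 0) = 0*2 = 0)
U(3, 8)*(3 + D) = (-1*8 - 4*3)*(3 + 0) = (-8 - 12)*3 = -20*3 = -60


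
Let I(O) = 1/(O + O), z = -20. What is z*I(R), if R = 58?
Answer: -5/29 ≈ -0.17241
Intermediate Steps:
I(O) = 1/(2*O)
z*I(R) = -10/58 = -20*1/116 = -5/29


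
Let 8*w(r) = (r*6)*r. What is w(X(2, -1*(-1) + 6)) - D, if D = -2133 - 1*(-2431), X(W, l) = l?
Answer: -1045/4 ≈ -261.25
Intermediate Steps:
w(r) = 3*r**2/4 (w(r) = ((r*6)*r)/8 = ((6*r)*r)/8 = (6*r**2)/8 = 3*r**2/4)
D = 298 (D = -2133 + 2431 = 298)
w(X(2, -1*(-1) + 6)) - D = 3*(-1*(-1) + 6)**2/4 - 1*298 = 3*(1 + 6)**2/4 - 298 = (3/4)*7**2 - 298 = (3/4)*49 - 298 = 147/4 - 298 = -1045/4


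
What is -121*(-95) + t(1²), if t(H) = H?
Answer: 11496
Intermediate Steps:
-121*(-95) + t(1²) = -121*(-95) + 1² = 11495 + 1 = 11496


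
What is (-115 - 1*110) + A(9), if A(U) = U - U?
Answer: -225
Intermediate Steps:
A(U) = 0
(-115 - 1*110) + A(9) = (-115 - 1*110) + 0 = (-115 - 110) + 0 = -225 + 0 = -225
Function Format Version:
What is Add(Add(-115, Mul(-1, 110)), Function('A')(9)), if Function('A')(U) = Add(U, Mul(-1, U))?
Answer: -225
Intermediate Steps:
Function('A')(U) = 0
Add(Add(-115, Mul(-1, 110)), Function('A')(9)) = Add(Add(-115, Mul(-1, 110)), 0) = Add(Add(-115, -110), 0) = Add(-225, 0) = -225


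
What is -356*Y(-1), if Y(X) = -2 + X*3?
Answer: 1780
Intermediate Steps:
Y(X) = -2 + 3*X
-356*Y(-1) = -356*(-2 + 3*(-1)) = -356*(-2 - 3) = -356*(-5) = 1780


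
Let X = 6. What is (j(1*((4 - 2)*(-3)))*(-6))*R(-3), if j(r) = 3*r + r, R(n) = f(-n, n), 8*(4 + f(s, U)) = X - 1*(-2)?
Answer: -432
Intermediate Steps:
f(s, U) = -3 (f(s, U) = -4 + (6 - 1*(-2))/8 = -4 + (6 + 2)/8 = -4 + (⅛)*8 = -4 + 1 = -3)
R(n) = -3
j(r) = 4*r
(j(1*((4 - 2)*(-3)))*(-6))*R(-3) = ((4*(1*((4 - 2)*(-3))))*(-6))*(-3) = ((4*(1*(2*(-3))))*(-6))*(-3) = ((4*(1*(-6)))*(-6))*(-3) = ((4*(-6))*(-6))*(-3) = -24*(-6)*(-3) = 144*(-3) = -432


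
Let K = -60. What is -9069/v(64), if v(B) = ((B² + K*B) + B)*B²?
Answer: -9069/1310720 ≈ -0.0069191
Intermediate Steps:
v(B) = B²*(B² - 59*B) (v(B) = ((B² - 60*B) + B)*B² = (B² - 59*B)*B² = B²*(B² - 59*B))
-9069/v(64) = -9069*1/(262144*(-59 + 64)) = -9069/(262144*5) = -9069/1310720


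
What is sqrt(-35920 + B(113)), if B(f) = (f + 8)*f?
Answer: I*sqrt(22247) ≈ 149.15*I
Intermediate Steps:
B(f) = f*(8 + f) (B(f) = (8 + f)*f = f*(8 + f))
sqrt(-35920 + B(113)) = sqrt(-35920 + 113*(8 + 113)) = sqrt(-35920 + 113*121) = sqrt(-35920 + 13673) = sqrt(-22247) = I*sqrt(22247)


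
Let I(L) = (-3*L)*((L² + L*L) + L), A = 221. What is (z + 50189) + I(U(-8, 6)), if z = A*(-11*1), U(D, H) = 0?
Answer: 47758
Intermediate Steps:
I(L) = -3*L*(L + 2*L²) (I(L) = (-3*L)*((L² + L²) + L) = (-3*L)*(2*L² + L) = (-3*L)*(L + 2*L²) = -3*L*(L + 2*L²))
z = -2431 (z = 221*(-11*1) = 221*(-11) = -2431)
(z + 50189) + I(U(-8, 6)) = (-2431 + 50189) + 0²*(-3 - 6*0) = 47758 + 0*(-3 + 0) = 47758 + 0*(-3) = 47758 + 0 = 47758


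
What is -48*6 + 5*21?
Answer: -183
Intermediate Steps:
-48*6 + 5*21 = -288 + 105 = -183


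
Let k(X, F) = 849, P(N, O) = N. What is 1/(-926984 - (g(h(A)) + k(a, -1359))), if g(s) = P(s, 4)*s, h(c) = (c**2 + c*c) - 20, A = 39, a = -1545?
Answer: -1/10060317 ≈ -9.9400e-8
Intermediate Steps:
h(c) = -20 + 2*c**2 (h(c) = (c**2 + c**2) - 20 = 2*c**2 - 20 = -20 + 2*c**2)
g(s) = s**2 (g(s) = s*s = s**2)
1/(-926984 - (g(h(A)) + k(a, -1359))) = 1/(-926984 - ((-20 + 2*39**2)**2 + 849)) = 1/(-926984 - ((-20 + 2*1521)**2 + 849)) = 1/(-926984 - ((-20 + 3042)**2 + 849)) = 1/(-926984 - (3022**2 + 849)) = 1/(-926984 - (9132484 + 849)) = 1/(-926984 - 1*9133333) = 1/(-926984 - 9133333) = 1/(-10060317) = -1/10060317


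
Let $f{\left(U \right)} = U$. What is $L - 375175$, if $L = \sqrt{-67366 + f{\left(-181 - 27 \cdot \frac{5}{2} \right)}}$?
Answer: $-375175 + \frac{i \sqrt{270458}}{2} \approx -3.7518 \cdot 10^{5} + 260.03 i$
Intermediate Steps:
$L = \frac{i \sqrt{270458}}{2}$ ($L = \sqrt{-67366 - \left(181 + 27 \cdot \frac{5}{2}\right)} = \sqrt{-67366 - \frac{497}{2}} = \sqrt{- \frac{135229}{2}} = \frac{i \sqrt{270458}}{2} \approx 260.03 i$)
$L - 375175 = \frac{i \sqrt{270458}}{2} - 375175 = -375175 + \frac{i \sqrt{270458}}{2}$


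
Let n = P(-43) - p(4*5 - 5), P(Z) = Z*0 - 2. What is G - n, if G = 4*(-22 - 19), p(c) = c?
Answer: -147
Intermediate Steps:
P(Z) = -2 (P(Z) = 0 - 2 = -2)
n = -17 (n = -2 - (4*5 - 5) = -2 - (20 - 5) = -2 - 1*15 = -2 - 15 = -17)
G = -164 (G = 4*(-41) = -164)
G - n = -164 - 1*(-17) = -164 + 17 = -147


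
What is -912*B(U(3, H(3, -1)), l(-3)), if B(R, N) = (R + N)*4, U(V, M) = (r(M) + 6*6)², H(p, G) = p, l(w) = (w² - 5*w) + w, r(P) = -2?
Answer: -4293696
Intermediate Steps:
l(w) = w² - 4*w
U(V, M) = 1156 (U(V, M) = (-2 + 6*6)² = (-2 + 36)² = 34² = 1156)
B(R, N) = 4*N + 4*R (B(R, N) = (N + R)*4 = 4*N + 4*R)
-912*B(U(3, H(3, -1)), l(-3)) = -912*(4*(-3*(-4 - 3)) + 4*1156) = -912*(4*(-3*(-7)) + 4624) = -912*(4*21 + 4624) = -912*(84 + 4624) = -912*4708 = -4293696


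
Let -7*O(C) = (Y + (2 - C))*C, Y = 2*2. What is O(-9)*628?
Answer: 84780/7 ≈ 12111.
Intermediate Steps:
Y = 4
O(C) = -C*(6 - C)/7 (O(C) = -(4 + (2 - C))*C/7 = -(6 - C)*C/7 = -C*(6 - C)/7)
O(-9)*628 = ((⅐)*(-9)*(-6 - 9))*628 = ((⅐)*(-9)*(-15))*628 = (135/7)*628 = 84780/7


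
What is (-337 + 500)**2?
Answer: 26569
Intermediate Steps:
(-337 + 500)**2 = 163**2 = 26569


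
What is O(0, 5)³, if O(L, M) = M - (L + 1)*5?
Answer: 0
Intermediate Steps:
O(L, M) = -5 + M - 5*L (O(L, M) = M - (1 + L)*5 = M - (5 + 5*L) = M + (-5 - 5*L) = -5 + M - 5*L)
O(0, 5)³ = (-5 + 5 - 5*0)³ = (-5 + 5 + 0)³ = 0³ = 0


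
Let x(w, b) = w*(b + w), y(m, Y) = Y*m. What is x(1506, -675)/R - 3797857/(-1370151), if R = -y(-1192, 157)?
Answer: 1212735472397/128207769372 ≈ 9.4591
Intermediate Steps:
R = 187144 (R = -157*(-1192) = -1*(-187144) = 187144)
x(1506, -675)/R - 3797857/(-1370151) = (1506*(-675 + 1506))/187144 - 3797857/(-1370151) = (1506*831)*(1/187144) - 3797857*(-1/1370151) = 1251486*(1/187144) + 3797857/1370151 = 625743/93572 + 3797857/1370151 = 1212735472397/128207769372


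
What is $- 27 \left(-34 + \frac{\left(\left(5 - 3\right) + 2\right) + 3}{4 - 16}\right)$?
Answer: $\frac{3735}{4} \approx 933.75$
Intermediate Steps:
$- 27 \left(-34 + \frac{\left(\left(5 - 3\right) + 2\right) + 3}{4 - 16}\right) = - 27 \left(-34 + \frac{\left(2 + 2\right) + 3}{-12}\right) = - 27 \left(-34 + \left(4 + 3\right) \left(- \frac{1}{12}\right)\right) = - 27 \left(-34 + 7 \left(- \frac{1}{12}\right)\right) = - 27 \left(-34 - \frac{7}{12}\right) = \left(-27\right) \left(- \frac{415}{12}\right) = \frac{3735}{4}$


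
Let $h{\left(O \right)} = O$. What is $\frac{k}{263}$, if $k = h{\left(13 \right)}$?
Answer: $\frac{13}{263} \approx 0.04943$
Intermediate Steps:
$k = 13$
$\frac{k}{263} = \frac{13}{263}$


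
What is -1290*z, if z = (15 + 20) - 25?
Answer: -12900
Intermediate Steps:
z = 10 (z = 35 - 25 = 10)
-1290*z = -1290*10 = -12900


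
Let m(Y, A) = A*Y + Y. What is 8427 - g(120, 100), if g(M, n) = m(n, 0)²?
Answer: -1573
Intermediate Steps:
m(Y, A) = Y + A*Y
g(M, n) = n² (g(M, n) = (n*(1 + 0))² = (n*1)² = n²)
8427 - g(120, 100) = 8427 - 1*100² = 8427 - 1*10000 = 8427 - 10000 = -1573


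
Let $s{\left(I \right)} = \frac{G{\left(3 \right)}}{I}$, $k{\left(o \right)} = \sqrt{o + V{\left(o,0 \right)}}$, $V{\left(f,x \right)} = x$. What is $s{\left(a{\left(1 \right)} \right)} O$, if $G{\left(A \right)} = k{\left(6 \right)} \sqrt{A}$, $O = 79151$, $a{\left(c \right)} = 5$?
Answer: $\frac{237453 \sqrt{2}}{5} \approx 67162.0$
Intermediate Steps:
$k{\left(o \right)} = \sqrt{o}$ ($k{\left(o \right)} = \sqrt{o + 0} = \sqrt{o}$)
$G{\left(A \right)} = \sqrt{6} \sqrt{A}$
$s{\left(I \right)} = \frac{3 \sqrt{2}}{I}$ ($s{\left(I \right)} = \frac{\sqrt{6} \sqrt{3}}{I} = \frac{3 \sqrt{2}}{I}$)
$s{\left(a{\left(1 \right)} \right)} O = \frac{3 \sqrt{2}}{5} \cdot 79151 = \frac{237453 \sqrt{2}}{5}$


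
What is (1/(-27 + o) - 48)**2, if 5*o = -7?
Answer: 46526041/20164 ≈ 2307.4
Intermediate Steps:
o = -7/5 (o = (1/5)*(-7) = -7/5 ≈ -1.4000)
(1/(-27 + o) - 48)**2 = (1/(-27 - 7/5) - 48)**2 = (1/(-142/5) - 48)**2 = (-5/142 - 48)**2 = (-6821/142)**2 = 46526041/20164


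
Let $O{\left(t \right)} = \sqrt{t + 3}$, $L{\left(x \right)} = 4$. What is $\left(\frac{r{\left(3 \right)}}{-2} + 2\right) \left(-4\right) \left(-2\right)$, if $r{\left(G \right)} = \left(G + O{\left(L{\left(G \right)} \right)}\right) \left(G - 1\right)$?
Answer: $-8 - 8 \sqrt{7} \approx -29.166$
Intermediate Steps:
$O{\left(t \right)} = \sqrt{3 + t}$
$r{\left(G \right)} = \left(-1 + G\right) \left(G + \sqrt{7}\right)$ ($r{\left(G \right)} = \left(G + \sqrt{3 + 4}\right) \left(G - 1\right) = \left(G + \sqrt{7}\right) \left(-1 + G\right) = \left(-1 + G\right) \left(G + \sqrt{7}\right)$)
$\left(\frac{r{\left(3 \right)}}{-2} + 2\right) \left(-4\right) \left(-2\right) = \left(\frac{3^{2} - 3 - \sqrt{7} + 3 \sqrt{7}}{-2} + 2\right) \left(-4\right) \left(-2\right) = \left(\left(9 - 3 - \sqrt{7} + 3 \sqrt{7}\right) \left(- \frac{1}{2}\right) + 2\right) \left(-4\right) \left(-2\right) = \left(\left(6 + 2 \sqrt{7}\right) \left(- \frac{1}{2}\right) + 2\right) \left(-4\right) \left(-2\right) = \left(\left(-3 - \sqrt{7}\right) + 2\right) \left(-4\right) \left(-2\right) = \left(-1 - \sqrt{7}\right) \left(-4\right) \left(-2\right) = \left(4 + 4 \sqrt{7}\right) \left(-2\right) = -8 - 8 \sqrt{7}$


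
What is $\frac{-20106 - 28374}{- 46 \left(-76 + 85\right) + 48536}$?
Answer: $- \frac{24240}{24061} \approx -1.0074$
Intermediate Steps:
$\frac{-20106 - 28374}{- 46 \left(-76 + 85\right) + 48536} = - \frac{48480}{\left(-46\right) 9 + 48536} = - \frac{48480}{-414 + 48536} = - \frac{48480}{48122} = \left(-48480\right) \frac{1}{48122} = - \frac{24240}{24061}$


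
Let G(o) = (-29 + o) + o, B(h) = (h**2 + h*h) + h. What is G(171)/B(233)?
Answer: 313/108811 ≈ 0.0028765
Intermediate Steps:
B(h) = h + 2*h**2 (B(h) = (h**2 + h**2) + h = 2*h**2 + h = h + 2*h**2)
G(o) = -29 + 2*o
G(171)/B(233) = (-29 + 2*171)/((233*(1 + 2*233))) = (-29 + 342)/((233*(1 + 466))) = 313/((233*467)) = 313/108811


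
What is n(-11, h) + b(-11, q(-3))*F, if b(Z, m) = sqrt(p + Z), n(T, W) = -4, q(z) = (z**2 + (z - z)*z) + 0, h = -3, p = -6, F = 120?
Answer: -4 + 120*I*sqrt(17) ≈ -4.0 + 494.77*I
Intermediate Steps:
q(z) = z**2 (q(z) = (z**2 + 0*z) + 0 = (z**2 + 0) + 0 = z**2 + 0 = z**2)
b(Z, m) = sqrt(-6 + Z)
n(-11, h) + b(-11, q(-3))*F = -4 + sqrt(-6 - 11)*120 = -4 + sqrt(-17)*120 = -4 + (I*sqrt(17))*120 = -4 + 120*I*sqrt(17)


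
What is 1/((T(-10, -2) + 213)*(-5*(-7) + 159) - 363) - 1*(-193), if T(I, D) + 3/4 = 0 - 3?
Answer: 15529361/80463 ≈ 193.00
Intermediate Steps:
T(I, D) = -15/4 (T(I, D) = -3/4 + (0 - 3) = -3/4 - 3 = -15/4)
1/((T(-10, -2) + 213)*(-5*(-7) + 159) - 363) - 1*(-193) = 1/((-15/4 + 213)*(-5*(-7) + 159) - 363) - 1*(-193) = 1/(837*(35 + 159)/4 - 363) + 193 = 1/((837/4)*194 - 363) + 193 = 1/(81189/2 - 363) + 193 = 1/(80463/2) + 193 = 2/80463 + 193 = 15529361/80463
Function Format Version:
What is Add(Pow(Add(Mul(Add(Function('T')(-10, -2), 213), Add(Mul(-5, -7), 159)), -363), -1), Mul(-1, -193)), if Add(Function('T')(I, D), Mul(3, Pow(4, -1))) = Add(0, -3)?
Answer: Rational(15529361, 80463) ≈ 193.00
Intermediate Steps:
Function('T')(I, D) = Rational(-15, 4) (Function('T')(I, D) = Add(Rational(-3, 4), Add(0, -3)) = Add(Rational(-3, 4), -3) = Rational(-15, 4))
Add(Pow(Add(Mul(Add(Function('T')(-10, -2), 213), Add(Mul(-5, -7), 159)), -363), -1), Mul(-1, -193)) = Add(Pow(Add(Mul(Add(Rational(-15, 4), 213), Add(Mul(-5, -7), 159)), -363), -1), Mul(-1, -193)) = Add(Pow(Add(Mul(Rational(837, 4), Add(35, 159)), -363), -1), 193) = Add(Pow(Add(Mul(Rational(837, 4), 194), -363), -1), 193) = Add(Pow(Add(Rational(81189, 2), -363), -1), 193) = Add(Pow(Rational(80463, 2), -1), 193) = Add(Rational(2, 80463), 193) = Rational(15529361, 80463)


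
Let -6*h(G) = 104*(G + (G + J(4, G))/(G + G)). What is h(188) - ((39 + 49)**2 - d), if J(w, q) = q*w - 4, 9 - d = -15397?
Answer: 614786/141 ≈ 4360.2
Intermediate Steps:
d = 15406 (d = 9 - 1*(-15397) = 9 + 15397 = 15406)
J(w, q) = -4 + q*w
h(G) = -52*G/3 - 26*(-4 + 5*G)/(3*G) (h(G) = -52*(G + (G + (-4 + G*4))/(G + G))/3 = -52*(G + (G + (-4 + 4*G))/((2*G)))/3 = -52*(G + (-4 + 5*G)*(1/(2*G)))/3 = -52*(G + (-4 + 5*G)/(2*G))/3 = -(104*G + 52*(-4 + 5*G)/G)/6 = -52*G/3 - 26*(-4 + 5*G)/(3*G))
h(188) - ((39 + 49)**2 - d) = (26/3)*(4 - 5*188 - 2*188**2)/188 - ((39 + 49)**2 - 1*15406) = (26/3)*(1/188)*(4 - 940 - 2*35344) - (88**2 - 15406) = (26/3)*(1/188)*(4 - 940 - 70688) - (7744 - 15406) = (26/3)*(1/188)*(-71624) - 1*(-7662) = -465556/141 + 7662 = 614786/141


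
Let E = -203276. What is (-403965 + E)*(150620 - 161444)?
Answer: 6572776584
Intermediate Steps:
(-403965 + E)*(150620 - 161444) = (-403965 - 203276)*(150620 - 161444) = -607241*(-10824) = 6572776584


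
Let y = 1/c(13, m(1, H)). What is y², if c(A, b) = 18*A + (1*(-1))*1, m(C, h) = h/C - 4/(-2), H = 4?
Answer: 1/54289 ≈ 1.8420e-5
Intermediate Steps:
m(C, h) = 2 + h/C (m(C, h) = h/C - 4*(-½) = h/C + 2 = 2 + h/C)
c(A, b) = -1 + 18*A (c(A, b) = 18*A - 1*1 = 18*A - 1 = -1 + 18*A)
y = 1/233 (y = 1/(-1 + 18*13) = 1/(-1 + 234) = 1/233 ≈ 0.0042918)
y² = (1/233)² = 1/54289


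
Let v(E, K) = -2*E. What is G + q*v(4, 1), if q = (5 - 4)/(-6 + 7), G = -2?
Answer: -10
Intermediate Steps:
q = 1 (q = 1/1 = 1*1 = 1)
G + q*v(4, 1) = -2 + 1*(-2*4) = -2 + 1*(-8) = -2 - 8 = -10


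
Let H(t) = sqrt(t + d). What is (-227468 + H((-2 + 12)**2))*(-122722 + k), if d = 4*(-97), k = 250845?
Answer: -29143882564 + 1537476*I*sqrt(2) ≈ -2.9144e+10 + 2.1743e+6*I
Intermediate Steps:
d = -388
H(t) = sqrt(-388 + t) (H(t) = sqrt(t - 388) = sqrt(-388 + t))
(-227468 + H((-2 + 12)**2))*(-122722 + k) = (-227468 + sqrt(-388 + (-2 + 12)**2))*(-122722 + 250845) = (-227468 + sqrt(-388 + 10**2))*128123 = (-227468 + sqrt(-388 + 100))*128123 = (-227468 + sqrt(-288))*128123 = (-227468 + 12*I*sqrt(2))*128123 = -29143882564 + 1537476*I*sqrt(2)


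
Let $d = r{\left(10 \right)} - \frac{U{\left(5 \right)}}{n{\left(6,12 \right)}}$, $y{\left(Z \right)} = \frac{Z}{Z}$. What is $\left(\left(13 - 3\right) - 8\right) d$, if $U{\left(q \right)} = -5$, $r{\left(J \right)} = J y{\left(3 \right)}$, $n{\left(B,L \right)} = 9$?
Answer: $\frac{190}{9} \approx 21.111$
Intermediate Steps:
$y{\left(Z \right)} = 1$
$r{\left(J \right)} = J$ ($r{\left(J \right)} = J 1 = J$)
$d = \frac{95}{9}$ ($d = 10 - - \frac{5}{9} = 10 + \frac{5}{9} = \frac{95}{9} \approx 10.556$)
$\left(\left(13 - 3\right) - 8\right) d = \left(\left(13 - 3\right) - 8\right) \frac{95}{9} = \left(10 - 8\right) \frac{95}{9} = 2 \cdot \frac{95}{9} = \frac{190}{9}$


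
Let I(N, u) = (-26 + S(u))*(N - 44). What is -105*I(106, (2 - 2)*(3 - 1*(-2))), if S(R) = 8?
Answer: 117180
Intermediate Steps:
I(N, u) = 792 - 18*N (I(N, u) = (-26 + 8)*(N - 44) = -18*(-44 + N) = 792 - 18*N)
-105*I(106, (2 - 2)*(3 - 1*(-2))) = -105*(792 - 18*106) = -105*(792 - 1908) = -105*(-1116) = 117180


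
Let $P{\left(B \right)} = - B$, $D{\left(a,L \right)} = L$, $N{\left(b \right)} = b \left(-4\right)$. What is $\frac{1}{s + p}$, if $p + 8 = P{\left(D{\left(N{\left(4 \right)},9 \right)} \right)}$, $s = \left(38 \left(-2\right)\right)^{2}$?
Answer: $\frac{1}{5759} \approx 0.00017364$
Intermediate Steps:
$N{\left(b \right)} = - 4 b$
$s = 5776$ ($s = \left(-76\right)^{2} = 5776$)
$p = -17$ ($p = -8 - 9 = -17$)
$\frac{1}{s + p} = \frac{1}{5776 - 17} = \frac{1}{5759}$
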